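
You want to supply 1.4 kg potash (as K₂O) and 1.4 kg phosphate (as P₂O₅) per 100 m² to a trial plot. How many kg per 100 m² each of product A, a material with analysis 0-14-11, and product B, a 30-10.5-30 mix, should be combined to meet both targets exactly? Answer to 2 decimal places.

8.97 kg product A, 1.38 kg product B

With a, b = kg per 100 m² of product A and product B:
K₂O: 0.11·a + 0.3·b = 1.4
P₂O₅: 0.14·a + 0.105·b = 1.4
Eliminate a: (row1) − 0.11/0.14·(row2) → 0.2175·b = 0.3, so b = 1.37931.
Back-substitute: a = (1.4 − 0.3·1.37931) / 0.11 = 8.96552.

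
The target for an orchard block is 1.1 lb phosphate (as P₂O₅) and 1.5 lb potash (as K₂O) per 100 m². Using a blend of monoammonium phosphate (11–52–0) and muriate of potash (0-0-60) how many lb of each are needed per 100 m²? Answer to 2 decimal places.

Per-100 m² balance (a = monoammonium phosphate, b = muriate of potash):
P₂O₅: 0.52·a + 0·b = 1.1
K₂O: 0·a + 0.6·b = 1.5
Solving simultaneously: a = 2.11538, b = 2.5.

2.12 lb monoammonium phosphate, 2.50 lb muriate of potash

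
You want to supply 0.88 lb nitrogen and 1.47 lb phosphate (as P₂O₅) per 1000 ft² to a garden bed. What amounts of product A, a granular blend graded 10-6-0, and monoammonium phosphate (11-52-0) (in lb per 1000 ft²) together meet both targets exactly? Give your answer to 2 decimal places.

Per-1000 ft² balance (a = product A, b = monoammonium phosphate):
N: 0.1·a + 0.11·b = 0.88
P₂O₅: 0.06·a + 0.52·b = 1.47
Solving simultaneously: a = 6.51762, b = 2.07489.

6.52 lb product A, 2.07 lb monoammonium phosphate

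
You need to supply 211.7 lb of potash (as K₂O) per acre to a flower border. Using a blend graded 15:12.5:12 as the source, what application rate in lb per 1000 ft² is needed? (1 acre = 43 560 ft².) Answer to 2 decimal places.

Product per acre = 211.7 / 12% = 1764.17 lb.
Convert to per 1000 ft²: 1764.17 × 0.0229568 = 40.4997 lb.

40.50 lb of product per thousand sq ft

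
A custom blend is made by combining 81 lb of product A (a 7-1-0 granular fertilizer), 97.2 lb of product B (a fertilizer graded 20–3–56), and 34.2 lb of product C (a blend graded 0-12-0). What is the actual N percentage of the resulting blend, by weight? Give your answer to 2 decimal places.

Total mass = 81 + 97.2 + 34.2 = 212.4 lb.
N mass = 7%×81 + 20%×97.2 + 0%×34.2 = 25.11 lb.
% N = 25.11 / 212.4 = 11.822%.

11.82% N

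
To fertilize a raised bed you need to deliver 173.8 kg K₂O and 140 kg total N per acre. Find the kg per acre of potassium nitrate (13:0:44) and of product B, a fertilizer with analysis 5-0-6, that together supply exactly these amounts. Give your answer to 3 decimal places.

20.423 kg potassium nitrate, 2746.901 kg product B

Let a = kg of potassium nitrate, b = kg of product B (per acre).
K₂O: 0.44·a + 0.06·b = 173.8
N: 0.13·a + 0.05·b = 140
Solving simultaneously: a = 20.4225, b = 2746.9014.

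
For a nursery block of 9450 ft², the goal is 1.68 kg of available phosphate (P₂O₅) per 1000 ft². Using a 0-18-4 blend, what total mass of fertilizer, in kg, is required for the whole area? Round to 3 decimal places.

88.200 kg

Product per 1000 ft² = 1.68 / 18% = 9.33333 kg.
Total product = 9.33333 × 9450 / 1000 = 88.2 kg.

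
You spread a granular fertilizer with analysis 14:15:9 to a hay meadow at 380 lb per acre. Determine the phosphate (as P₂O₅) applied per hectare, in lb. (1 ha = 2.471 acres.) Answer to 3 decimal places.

140.847 lb P₂O₅ per hectare

P₂O₅ per acre = 380 × 15% = 57 lb.
Convert to per hectare: 57 × 2.471 = 140.847 lb.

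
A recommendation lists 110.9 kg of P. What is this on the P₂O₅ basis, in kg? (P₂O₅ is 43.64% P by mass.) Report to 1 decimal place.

254.1 kg P₂O₅

P₂O₅ = 110.9 / 0.4364 = 254.125 kg.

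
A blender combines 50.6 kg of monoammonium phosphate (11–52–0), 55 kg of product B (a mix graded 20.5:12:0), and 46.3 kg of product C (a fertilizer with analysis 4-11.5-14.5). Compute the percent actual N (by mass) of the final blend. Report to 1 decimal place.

Total mass = 50.6 + 55 + 46.3 = 151.9 kg.
N mass = 11%×50.6 + 20.5%×55 + 4%×46.3 = 18.693 kg.
% N = 18.693 / 151.9 = 12.3061%.

12.3% N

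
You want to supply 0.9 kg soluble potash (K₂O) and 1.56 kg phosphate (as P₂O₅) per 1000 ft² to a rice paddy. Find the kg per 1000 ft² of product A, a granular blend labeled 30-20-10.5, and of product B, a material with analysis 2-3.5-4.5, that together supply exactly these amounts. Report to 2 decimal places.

7.27 kg product A, 3.04 kg product B

With a, b = kg per 1000 ft² of product A and product B:
K₂O: 0.105·a + 0.045·b = 0.9
P₂O₅: 0.2·a + 0.035·b = 1.56
Eliminate b: (row1) − 0.045/0.035·(row2) → -0.152143·a = -1.10571, so a = 7.26761.
Then b = (1.56 − 0.2·7.26761) / 0.035 = 3.04225.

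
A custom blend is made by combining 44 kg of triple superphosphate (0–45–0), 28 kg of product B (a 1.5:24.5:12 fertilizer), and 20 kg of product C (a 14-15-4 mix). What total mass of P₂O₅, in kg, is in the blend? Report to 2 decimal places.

29.66 kg P₂O₅

P₂O₅ mass = 45%×44 + 24.5%×28 + 15%×20 = 29.66 kg.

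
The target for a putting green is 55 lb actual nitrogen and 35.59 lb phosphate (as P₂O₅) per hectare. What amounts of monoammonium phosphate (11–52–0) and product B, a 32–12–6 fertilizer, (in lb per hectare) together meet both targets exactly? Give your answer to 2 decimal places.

Let a = lb of monoammonium phosphate, b = lb of product B (per hectare).
N: 0.11·a + 0.32·b = 55
P₂O₅: 0.52·a + 0.12·b = 35.59
Solving simultaneously: a = 31.2585, b = 161.1299.

31.26 lb monoammonium phosphate, 161.13 lb product B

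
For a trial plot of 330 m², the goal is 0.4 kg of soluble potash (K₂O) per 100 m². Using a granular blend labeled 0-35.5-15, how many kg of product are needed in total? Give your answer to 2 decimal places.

8.80 kg

Product per 100 m² = 0.4 / 15% = 2.66667 kg.
Total product = 2.66667 × 330 / 100 = 8.8 kg.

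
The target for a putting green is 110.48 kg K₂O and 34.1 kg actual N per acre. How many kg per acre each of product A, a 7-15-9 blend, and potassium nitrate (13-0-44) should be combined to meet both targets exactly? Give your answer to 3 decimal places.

Per-acre balance (a = product A, b = potassium nitrate):
K₂O: 0.09·a + 0.44·b = 110.48
N: 0.07·a + 0.13·b = 34.1
Solving simultaneously: a = 33.5916, b = 244.2199.

33.592 kg product A, 244.220 kg potassium nitrate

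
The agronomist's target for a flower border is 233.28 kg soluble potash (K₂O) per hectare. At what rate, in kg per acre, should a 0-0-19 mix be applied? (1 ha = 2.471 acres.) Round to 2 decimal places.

Product per hectare = 233.28 / 19% = 1227.79 kg.
Convert to per acre: 1227.79 × 0.404694 = 496.8796 kg.

496.88 kg of product per acre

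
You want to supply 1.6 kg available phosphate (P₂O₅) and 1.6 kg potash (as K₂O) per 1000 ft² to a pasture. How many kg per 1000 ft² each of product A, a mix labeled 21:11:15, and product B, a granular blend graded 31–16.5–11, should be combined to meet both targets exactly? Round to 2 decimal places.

Let a = kg of product A, b = kg of product B (per 1000 ft²).
P₂O₅: 0.11·a + 0.165·b = 1.6
K₂O: 0.15·a + 0.11·b = 1.6
Eliminate a: (row1) − 0.11/0.15·(row2) → 0.0843333·b = 0.426667, so b = 5.05929.
Back-substitute: a = (1.6 − 0.165·5.05929) / 0.11 = 6.95652.

6.96 kg product A, 5.06 kg product B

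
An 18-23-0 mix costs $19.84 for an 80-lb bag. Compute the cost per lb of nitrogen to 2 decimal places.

N in bag = 80 × 18% = 14.4 lb.
Cost per lb N = $19.84 / 14.4 = $1.3778.

$1.38 per lb N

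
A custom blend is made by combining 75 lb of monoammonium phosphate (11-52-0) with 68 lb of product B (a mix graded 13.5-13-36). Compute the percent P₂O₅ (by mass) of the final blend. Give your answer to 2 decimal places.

Total mass = 75 + 68 = 143 lb.
P₂O₅ mass = 52%×75 + 13%×68 = 47.84 lb.
% P₂O₅ = 47.84 / 143 = 33.4545%.

33.45% P₂O₅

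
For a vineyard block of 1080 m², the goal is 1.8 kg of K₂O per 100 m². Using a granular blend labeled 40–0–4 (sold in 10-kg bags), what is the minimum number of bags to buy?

49 bags

Product per 100 m² = 1.8 / 4% = 45 kg.
Total product = 45 × 1080 / 100 = 486 kg.
Bags = ⌈486 / 10⌉ = 49.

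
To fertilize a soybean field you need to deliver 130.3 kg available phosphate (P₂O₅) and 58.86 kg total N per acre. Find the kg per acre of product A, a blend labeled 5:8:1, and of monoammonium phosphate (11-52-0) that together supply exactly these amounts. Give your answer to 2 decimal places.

Per-acre balance (a = product A, b = monoammonium phosphate):
P₂O₅: 0.08·a + 0.52·b = 130.3
N: 0.05·a + 0.11·b = 58.86
Solving simultaneously: a = 946.174, b = 105.012.

946.17 kg product A, 105.01 kg monoammonium phosphate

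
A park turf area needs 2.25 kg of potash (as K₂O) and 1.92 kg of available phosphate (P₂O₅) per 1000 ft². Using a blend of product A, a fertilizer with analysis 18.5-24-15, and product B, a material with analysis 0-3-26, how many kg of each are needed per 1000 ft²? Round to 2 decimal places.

Let a = kg of product A, b = kg of product B (per 1000 ft²).
K₂O: 0.15·a + 0.26·b = 2.25
P₂O₅: 0.24·a + 0.03·b = 1.92
Solving simultaneously: a = 7.45596, b = 4.35233.

7.46 kg product A, 4.35 kg product B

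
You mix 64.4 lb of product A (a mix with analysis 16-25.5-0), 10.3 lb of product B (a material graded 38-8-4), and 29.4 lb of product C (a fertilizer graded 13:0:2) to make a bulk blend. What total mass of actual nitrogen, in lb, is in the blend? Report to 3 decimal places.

N mass = 16%×64.4 + 38%×10.3 + 13%×29.4 = 18.04 lb.

18.040 lb N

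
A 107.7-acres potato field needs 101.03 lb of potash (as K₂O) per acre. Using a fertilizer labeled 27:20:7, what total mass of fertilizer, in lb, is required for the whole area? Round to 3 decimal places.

Product per acre = 101.03 / 7% = 1443.29 lb.
Total product = 1443.29 × 107.7 = 155441.8714 lb.

155441.871 lb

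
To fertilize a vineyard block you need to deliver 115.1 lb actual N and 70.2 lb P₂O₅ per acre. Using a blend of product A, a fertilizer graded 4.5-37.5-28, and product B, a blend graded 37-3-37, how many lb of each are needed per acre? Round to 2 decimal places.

163.91 lb product A, 291.15 lb product B

With a, b = lb per acre of product A and product B:
N: 0.045·a + 0.37·b = 115.1
P₂O₅: 0.375·a + 0.03·b = 70.2
Eliminate b: (row1) − 0.37/0.03·(row2) → -4.58·a = -750.7, so a = 163.908.
Then b = (70.2 − 0.375·163.908) / 0.03 = 291.146.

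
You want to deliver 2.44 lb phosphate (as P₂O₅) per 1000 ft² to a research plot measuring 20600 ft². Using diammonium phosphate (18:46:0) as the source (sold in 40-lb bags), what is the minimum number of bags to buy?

Product per 1000 ft² = 2.44 / 46% = 5.30435 lb.
Total product = 5.30435 × 20600 / 1000 = 109.27 lb.
Bags = ⌈109.27 / 40⌉ = 3.

3 bags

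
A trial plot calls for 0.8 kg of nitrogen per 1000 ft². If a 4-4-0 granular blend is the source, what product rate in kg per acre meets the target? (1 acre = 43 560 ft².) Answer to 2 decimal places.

Product per 1000 ft² = 0.8 / 4% = 20 kg.
Convert to per acre: 20 × 43.56 = 871.2 kg.

871.20 kg of product per acre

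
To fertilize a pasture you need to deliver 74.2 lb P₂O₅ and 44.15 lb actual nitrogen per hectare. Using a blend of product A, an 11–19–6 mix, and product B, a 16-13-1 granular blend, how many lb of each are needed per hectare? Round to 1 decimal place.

Per-hectare balance (a = product A, b = product B):
P₂O₅: 0.19·a + 0.13·b = 74.2
N: 0.11·a + 0.16·b = 44.15
Eliminate b: (row1) − 0.13/0.16·(row2) → 0.100625·a = 38.3281, so a = 380.901.
Then b = (44.15 − 0.11·380.901) / 0.16 = 14.0683.

380.9 lb product A, 14.1 lb product B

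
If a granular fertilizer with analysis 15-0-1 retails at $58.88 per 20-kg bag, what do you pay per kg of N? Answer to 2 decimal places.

N in bag = 20 × 15% = 3 kg.
Cost per kg N = $58.88 / 3 = $19.6267.

$19.63 per kg N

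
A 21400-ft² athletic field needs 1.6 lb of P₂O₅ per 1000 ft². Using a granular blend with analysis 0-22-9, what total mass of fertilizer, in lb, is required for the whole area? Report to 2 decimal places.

155.64 lb

Product per 1000 ft² = 1.6 / 22% = 7.27273 lb.
Total product = 7.27273 × 21400 / 1000 = 155.636 lb.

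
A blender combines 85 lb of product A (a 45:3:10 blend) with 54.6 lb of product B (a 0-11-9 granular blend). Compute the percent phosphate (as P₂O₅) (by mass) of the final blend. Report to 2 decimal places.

6.13% P₂O₅

Total mass = 85 + 54.6 = 139.6 lb.
P₂O₅ mass = 3%×85 + 11%×54.6 = 8.556 lb.
% P₂O₅ = 8.556 / 139.6 = 6.12894%.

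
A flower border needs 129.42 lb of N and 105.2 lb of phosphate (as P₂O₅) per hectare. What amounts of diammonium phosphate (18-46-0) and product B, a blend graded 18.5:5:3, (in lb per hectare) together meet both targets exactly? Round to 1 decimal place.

170.7 lb diammonium phosphate, 533.5 lb product B

Let a = lb of diammonium phosphate, b = lb of product B (per hectare).
N: 0.18·a + 0.185·b = 129.42
P₂O₅: 0.46·a + 0.05·b = 105.2
From row1: a = (129.42 − 0.185·b) / 0.18.
Into row2: 0.46·(129.42 − 0.185·b)/0.18 + 0.05·b = 105.2 → b = 533.472, a = 170.71.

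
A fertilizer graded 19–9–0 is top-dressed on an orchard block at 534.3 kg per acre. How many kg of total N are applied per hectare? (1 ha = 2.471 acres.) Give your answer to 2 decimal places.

250.85 kg N per hectare

nitrogen per acre = 534.3 × 19% = 101.517 kg.
Convert to per hectare: 101.517 × 2.471 = 250.849 kg.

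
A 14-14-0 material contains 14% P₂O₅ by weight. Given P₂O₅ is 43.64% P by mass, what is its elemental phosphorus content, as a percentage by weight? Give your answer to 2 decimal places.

6.11% P

%P = 14 × 0.4364 = 6.1096%.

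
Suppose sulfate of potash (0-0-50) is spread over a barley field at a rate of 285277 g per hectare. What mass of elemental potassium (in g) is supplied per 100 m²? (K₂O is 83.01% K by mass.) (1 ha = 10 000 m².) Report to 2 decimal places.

K₂O per hectare = 285277 × 50% = 142638 g.
Elemental K = 142638 × 0.8301 = 118404 g per hectare.
Convert to per 100 m²: 118404 × 0.01 = 1184.042 g.

1184.04 g K per hundred sq m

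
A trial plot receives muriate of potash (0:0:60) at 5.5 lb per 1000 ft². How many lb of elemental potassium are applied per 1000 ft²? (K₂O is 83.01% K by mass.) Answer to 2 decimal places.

K₂O per 1000 ft² = 5.5 × 60% = 3.3 lb.
Elemental K = 3.3 × 0.8301 = 2.73933 lb per 1000 ft².

2.74 lb K per thousand sq ft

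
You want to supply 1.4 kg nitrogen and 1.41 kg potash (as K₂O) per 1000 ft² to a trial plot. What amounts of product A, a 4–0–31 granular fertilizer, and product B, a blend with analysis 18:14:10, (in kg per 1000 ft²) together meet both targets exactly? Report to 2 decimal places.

Per-1000 ft² balance (a = product A, b = product B):
N: 0.04·a + 0.18·b = 1.4
K₂O: 0.31·a + 0.1·b = 1.41
Solving simultaneously: a = 2.19691, b = 7.28958.

2.20 kg product A, 7.29 kg product B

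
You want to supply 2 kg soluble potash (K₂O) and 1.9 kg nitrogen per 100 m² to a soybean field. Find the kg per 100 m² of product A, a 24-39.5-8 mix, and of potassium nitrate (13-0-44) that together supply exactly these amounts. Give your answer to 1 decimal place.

With a, b = kg per 100 m² of product A and potassium nitrate:
K₂O: 0.08·a + 0.44·b = 2
N: 0.24·a + 0.13·b = 1.9
Solving simultaneously: a = 6.05042, b = 3.44538.

6.1 kg product A, 3.4 kg potassium nitrate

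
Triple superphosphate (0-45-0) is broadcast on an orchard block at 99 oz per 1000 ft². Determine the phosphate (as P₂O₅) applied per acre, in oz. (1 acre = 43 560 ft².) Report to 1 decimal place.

P₂O₅ per 1000 ft² = 99 × 45% = 44.55 oz.
Convert to per acre: 44.55 × 43.56 = 1940.598 oz.

1940.6 oz P₂O₅ per acre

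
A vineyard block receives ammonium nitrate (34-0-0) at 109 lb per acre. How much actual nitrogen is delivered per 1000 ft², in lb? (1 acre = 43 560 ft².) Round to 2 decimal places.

nitrogen per acre = 109 × 34% = 37.06 lb.
Convert to per 1000 ft²: 37.06 × 0.0229568 = 0.850781 lb.

0.85 lb N per thousand sq ft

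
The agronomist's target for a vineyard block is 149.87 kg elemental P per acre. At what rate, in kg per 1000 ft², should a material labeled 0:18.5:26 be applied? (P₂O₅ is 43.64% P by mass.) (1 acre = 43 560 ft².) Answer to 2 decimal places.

42.62 kg of product per thousand sq ft

As P₂O₅: 149.87 / 0.4364 = 343.423 kg per acre.
Product per acre = 343.423 / 18.5% = 1856.34 kg.
Convert to per 1000 ft²: 1856.34 × 0.0229568 = 42.6158 kg.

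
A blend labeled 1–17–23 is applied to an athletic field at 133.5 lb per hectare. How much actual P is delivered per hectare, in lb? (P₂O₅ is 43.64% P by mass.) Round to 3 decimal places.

P₂O₅ per hectare = 133.5 × 17% = 22.695 lb.
Elemental P = 22.695 × 0.4364 = 9.9041 lb per hectare.

9.904 lb P per hectare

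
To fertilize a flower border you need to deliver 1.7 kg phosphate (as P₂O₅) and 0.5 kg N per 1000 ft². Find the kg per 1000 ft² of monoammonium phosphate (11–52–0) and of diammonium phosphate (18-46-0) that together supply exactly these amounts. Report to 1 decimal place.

1.8 kg monoammonium phosphate, 1.7 kg diammonium phosphate

With a, b = kg per 1000 ft² of monoammonium phosphate and diammonium phosphate:
P₂O₅: 0.52·a + 0.46·b = 1.7
N: 0.11·a + 0.18·b = 0.5
Eliminate b: (row1) − 0.46/0.18·(row2) → 0.238889·a = 0.422222, so a = 1.76744.
Then b = (0.5 − 0.11·1.76744) / 0.18 = 1.69767.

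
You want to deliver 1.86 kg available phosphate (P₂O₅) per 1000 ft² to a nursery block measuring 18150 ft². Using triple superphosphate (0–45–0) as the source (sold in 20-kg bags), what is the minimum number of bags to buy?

4 bags

Product per 1000 ft² = 1.86 / 45% = 4.13333 kg.
Total product = 4.13333 × 18150 / 1000 = 75.02 kg.
Bags = ⌈75.02 / 20⌉ = 4.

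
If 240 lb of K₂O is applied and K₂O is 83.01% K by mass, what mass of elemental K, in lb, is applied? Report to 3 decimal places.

199.224 lb K

K = 240 × 0.8301 = 199.224 lb.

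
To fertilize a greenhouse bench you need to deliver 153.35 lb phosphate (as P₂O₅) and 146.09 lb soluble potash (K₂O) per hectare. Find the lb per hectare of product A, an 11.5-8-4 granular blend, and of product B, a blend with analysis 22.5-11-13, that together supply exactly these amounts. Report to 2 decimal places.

644.27 lb product A, 925.53 lb product B

With a, b = lb per hectare of product A and product B:
P₂O₅: 0.08·a + 0.11·b = 153.35
K₂O: 0.04·a + 0.13·b = 146.09
Solving simultaneously: a = 644.267, b = 925.533.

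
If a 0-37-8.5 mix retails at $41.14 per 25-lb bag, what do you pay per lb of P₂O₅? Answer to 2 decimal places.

$4.45 per lb P₂O₅

P₂O₅ in bag = 25 × 37% = 9.25 lb.
Cost per lb P₂O₅ = $41.14 / 9.25 = $4.4476.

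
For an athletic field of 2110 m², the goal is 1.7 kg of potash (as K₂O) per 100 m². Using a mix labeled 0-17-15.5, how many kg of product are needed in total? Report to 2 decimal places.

Product per 100 m² = 1.7 / 15.5% = 10.9677 kg.
Total product = 10.9677 × 2110 / 100 = 231.419 kg.

231.42 kg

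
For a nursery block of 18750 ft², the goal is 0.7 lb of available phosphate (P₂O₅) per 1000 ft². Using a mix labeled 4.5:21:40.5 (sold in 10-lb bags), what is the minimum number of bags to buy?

7 bags

Product per 1000 ft² = 0.7 / 21% = 3.33333 lb.
Total product = 3.33333 × 18750 / 1000 = 62.5 lb.
Bags = ⌈62.5 / 10⌉ = 7.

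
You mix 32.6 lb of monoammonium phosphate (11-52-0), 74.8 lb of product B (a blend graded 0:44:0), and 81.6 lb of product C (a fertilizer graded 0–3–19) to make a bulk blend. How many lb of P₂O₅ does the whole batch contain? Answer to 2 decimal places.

52.31 lb P₂O₅

P₂O₅ mass = 52%×32.6 + 44%×74.8 + 3%×81.6 = 52.312 lb.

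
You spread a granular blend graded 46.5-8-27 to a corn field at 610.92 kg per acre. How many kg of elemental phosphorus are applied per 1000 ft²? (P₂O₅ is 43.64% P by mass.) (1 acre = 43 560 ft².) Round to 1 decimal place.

0.5 kg P per thousand sq ft

P₂O₅ per acre = 610.92 × 8% = 48.8736 kg.
Elemental P = 48.8736 × 0.4364 = 21.3284 kg per acre.
Convert to per 1000 ft²: 21.3284 × 0.0229568 = 0.489634 kg.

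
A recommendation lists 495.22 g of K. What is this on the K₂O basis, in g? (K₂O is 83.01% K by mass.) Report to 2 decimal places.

K₂O = 495.22 / 0.8301 = 596.579 g.

596.58 g K₂O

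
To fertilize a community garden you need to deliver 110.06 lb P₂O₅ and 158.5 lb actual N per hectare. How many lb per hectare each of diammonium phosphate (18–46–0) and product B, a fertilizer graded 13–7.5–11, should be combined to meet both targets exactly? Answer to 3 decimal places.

52.274 lb diammonium phosphate, 1146.851 lb product B

Per-hectare balance (a = diammonium phosphate, b = product B):
P₂O₅: 0.46·a + 0.075·b = 110.06
N: 0.18·a + 0.13·b = 158.5
Eliminate b: (row1) − 0.075/0.13·(row2) → 0.356154·a = 18.6177, so a = 52.2743.
Then b = (158.5 − 0.18·52.2743) / 0.13 = 1146.85097.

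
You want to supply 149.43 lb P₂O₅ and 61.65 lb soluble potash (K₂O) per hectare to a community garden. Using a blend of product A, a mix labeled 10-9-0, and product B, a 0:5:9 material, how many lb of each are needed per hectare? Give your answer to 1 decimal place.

1279.8 lb product A, 685.0 lb product B

With a, b = lb per hectare of product A and product B:
P₂O₅: 0.09·a + 0.05·b = 149.43
K₂O: 0·a + 0.09·b = 61.65
Solving simultaneously: a = 1279.78, b = 685.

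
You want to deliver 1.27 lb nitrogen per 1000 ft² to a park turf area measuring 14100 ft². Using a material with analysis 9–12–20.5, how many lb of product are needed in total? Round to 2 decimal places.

198.97 lb

Product per 1000 ft² = 1.27 / 9% = 14.1111 lb.
Total product = 14.1111 × 14100 / 1000 = 198.967 lb.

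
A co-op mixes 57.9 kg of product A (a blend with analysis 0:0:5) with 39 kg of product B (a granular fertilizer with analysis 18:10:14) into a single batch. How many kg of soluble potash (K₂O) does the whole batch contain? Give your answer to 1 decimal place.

8.4 kg K₂O

K₂O mass = 5%×57.9 + 14%×39 = 8.355 kg.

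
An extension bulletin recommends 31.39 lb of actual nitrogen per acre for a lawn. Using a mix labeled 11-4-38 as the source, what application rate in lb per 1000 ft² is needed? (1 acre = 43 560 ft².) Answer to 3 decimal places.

6.551 lb of product per thousand sq ft

Product per acre = 31.39 / 11% = 285.364 lb.
Convert to per 1000 ft²: 285.364 × 0.0229568 = 6.55105 lb.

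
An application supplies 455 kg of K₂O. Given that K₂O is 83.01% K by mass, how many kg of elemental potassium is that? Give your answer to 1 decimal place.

K = 455 × 0.8301 = 377.695 kg.

377.7 kg K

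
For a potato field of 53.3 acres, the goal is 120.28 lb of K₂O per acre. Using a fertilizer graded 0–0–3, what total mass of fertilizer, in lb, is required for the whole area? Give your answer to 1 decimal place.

Product per acre = 120.28 / 3% = 4009.33 lb.
Total product = 4009.33 × 53.3 = 213697.47 lb.

213697.5 lb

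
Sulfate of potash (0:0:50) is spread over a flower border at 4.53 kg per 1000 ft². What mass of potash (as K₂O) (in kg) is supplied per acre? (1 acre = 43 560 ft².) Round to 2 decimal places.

K₂O per 1000 ft² = 4.53 × 50% = 2.265 kg.
Convert to per acre: 2.265 × 43.56 = 98.6634 kg.

98.66 kg K₂O per acre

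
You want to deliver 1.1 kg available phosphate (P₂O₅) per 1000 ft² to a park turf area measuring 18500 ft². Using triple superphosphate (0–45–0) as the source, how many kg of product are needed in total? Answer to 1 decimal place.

Product per 1000 ft² = 1.1 / 45% = 2.44444 kg.
Total product = 2.44444 × 18500 / 1000 = 45.2222 kg.

45.2 kg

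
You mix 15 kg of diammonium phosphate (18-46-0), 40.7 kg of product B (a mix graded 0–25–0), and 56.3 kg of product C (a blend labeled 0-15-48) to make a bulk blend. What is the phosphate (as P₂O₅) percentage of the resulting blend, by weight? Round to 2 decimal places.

22.79% P₂O₅

Total mass = 15 + 40.7 + 56.3 = 112 kg.
P₂O₅ mass = 46%×15 + 25%×40.7 + 15%×56.3 = 25.52 kg.
% P₂O₅ = 25.52 / 112 = 22.7857%.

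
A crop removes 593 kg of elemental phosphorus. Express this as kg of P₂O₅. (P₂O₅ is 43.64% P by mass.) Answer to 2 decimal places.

1358.85 kg P₂O₅

P₂O₅ = 593 / 0.4364 = 1358.845 kg.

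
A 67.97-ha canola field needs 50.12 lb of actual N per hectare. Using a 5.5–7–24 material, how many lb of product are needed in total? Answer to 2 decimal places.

61939.21 lb

Product per hectare = 50.12 / 5.5% = 911.273 lb.
Total product = 911.273 × 67.97 = 61939.207 lb.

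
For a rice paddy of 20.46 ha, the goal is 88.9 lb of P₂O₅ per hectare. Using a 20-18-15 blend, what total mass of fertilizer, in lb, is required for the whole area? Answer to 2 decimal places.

10104.97 lb

Product per hectare = 88.9 / 18% = 493.889 lb.
Total product = 493.889 × 20.46 = 10104.967 lb.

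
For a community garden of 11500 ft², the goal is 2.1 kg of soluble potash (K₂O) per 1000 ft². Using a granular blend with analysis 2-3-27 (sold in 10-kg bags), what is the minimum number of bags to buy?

9 bags

Product per 1000 ft² = 2.1 / 27% = 7.77778 kg.
Total product = 7.77778 × 11500 / 1000 = 89.4444 kg.
Bags = ⌈89.4444 / 10⌉ = 9.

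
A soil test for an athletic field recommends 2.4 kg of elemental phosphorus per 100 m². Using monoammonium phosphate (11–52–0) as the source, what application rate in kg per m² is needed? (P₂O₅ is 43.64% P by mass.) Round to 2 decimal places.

0.11 kg of product per sq m

As P₂O₅: 2.4 / 0.4364 = 5.49954 kg per 100 m².
Product per 100 m² = 5.49954 / 52% = 10.576 kg.
Convert to per m²: 10.576 × 0.01 = 0.10576 kg.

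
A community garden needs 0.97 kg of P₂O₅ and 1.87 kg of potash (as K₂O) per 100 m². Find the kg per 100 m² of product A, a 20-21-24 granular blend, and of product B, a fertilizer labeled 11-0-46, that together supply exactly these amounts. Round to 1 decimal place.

4.6 kg product A, 1.7 kg product B

Let a = kg of product A, b = kg of product B (per 100 m²).
P₂O₅: 0.21·a + 0·b = 0.97
K₂O: 0.24·a + 0.46·b = 1.87
Solving simultaneously: a = 4.61905, b = 1.65528.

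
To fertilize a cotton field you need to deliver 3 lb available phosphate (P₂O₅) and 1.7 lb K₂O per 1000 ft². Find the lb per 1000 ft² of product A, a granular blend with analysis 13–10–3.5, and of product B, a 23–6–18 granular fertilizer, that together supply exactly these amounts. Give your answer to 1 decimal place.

With a, b = lb per 1000 ft² of product A and product B:
P₂O₅: 0.1·a + 0.06·b = 3
K₂O: 0.035·a + 0.18·b = 1.7
From row1: a = (3 − 0.06·b) / 0.1.
Into row2: 0.035·(3 − 0.06·b)/0.1 + 0.18·b = 1.7 → b = 4.08805, a = 27.5472.

27.5 lb product A, 4.1 lb product B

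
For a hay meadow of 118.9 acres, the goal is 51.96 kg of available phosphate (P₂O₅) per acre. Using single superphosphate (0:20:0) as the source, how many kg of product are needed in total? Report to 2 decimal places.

30890.22 kg

Product per acre = 51.96 / 20% = 259.8 kg.
Total product = 259.8 × 118.9 = 30890.22 kg.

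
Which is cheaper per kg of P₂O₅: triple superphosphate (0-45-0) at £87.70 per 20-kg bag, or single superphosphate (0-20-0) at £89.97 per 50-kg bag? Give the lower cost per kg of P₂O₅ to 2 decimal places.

£9.00 per kg P₂O₅ (single superphosphate)

triple superphosphate: P₂O₅ per bag = 20 × 45% = 9 kg; cost = 87.70 / 9 = £9.7444/kg P₂O₅.
single superphosphate: P₂O₅ per bag = 50 × 20% = 10 kg; cost = 89.97 / 10 = £8.9970/kg P₂O₅.
single superphosphate is cheaper.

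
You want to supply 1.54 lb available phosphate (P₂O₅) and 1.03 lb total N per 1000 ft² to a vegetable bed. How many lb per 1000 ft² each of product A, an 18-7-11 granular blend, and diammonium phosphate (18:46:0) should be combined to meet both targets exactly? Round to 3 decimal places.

With a, b = lb per 1000 ft² of product A and diammonium phosphate:
P₂O₅: 0.07·a + 0.46·b = 1.54
N: 0.18·a + 0.18·b = 1.03
From row1: a = (1.54 − 0.46·b) / 0.07.
Into row2: 0.18·(1.54 − 0.46·b)/0.07 + 0.18·b = 1.03 → b = 2.92165, a = 2.80057.

2.801 lb product A, 2.922 lb diammonium phosphate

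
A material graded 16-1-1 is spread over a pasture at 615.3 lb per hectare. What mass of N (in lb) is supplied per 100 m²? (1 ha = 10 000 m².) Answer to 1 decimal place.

nitrogen per hectare = 615.3 × 16% = 98.448 lb.
Convert to per 100 m²: 98.448 × 0.01 = 0.98448 lb.

1.0 lb N per hundred sq m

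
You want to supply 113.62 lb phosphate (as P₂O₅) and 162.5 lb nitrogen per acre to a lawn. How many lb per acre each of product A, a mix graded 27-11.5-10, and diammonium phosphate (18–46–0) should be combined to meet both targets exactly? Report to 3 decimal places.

Per-acre balance (a = product A, b = diammonium phosphate):
P₂O₅: 0.115·a + 0.46·b = 113.62
N: 0.27·a + 0.18·b = 162.5
Eliminate b: (row1) − 0.46/0.18·(row2) → -0.575·a = -301.658, so a = 524.6222.
Then b = (162.5 − 0.27·524.6222) / 0.18 = 115.8444.

524.622 lb product A, 115.844 lb diammonium phosphate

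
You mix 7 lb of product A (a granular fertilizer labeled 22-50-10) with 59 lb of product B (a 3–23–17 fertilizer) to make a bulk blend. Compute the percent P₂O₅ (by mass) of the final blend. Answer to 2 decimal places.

25.86% P₂O₅

Total mass = 7 + 59 = 66 lb.
P₂O₅ mass = 50%×7 + 23%×59 = 17.07 lb.
% P₂O₅ = 17.07 / 66 = 25.8636%.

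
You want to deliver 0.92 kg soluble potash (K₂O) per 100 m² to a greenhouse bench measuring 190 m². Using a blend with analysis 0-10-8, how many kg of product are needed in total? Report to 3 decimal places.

Product per 100 m² = 0.92 / 8% = 11.5 kg.
Total product = 11.5 × 190 / 100 = 21.85 kg.

21.850 kg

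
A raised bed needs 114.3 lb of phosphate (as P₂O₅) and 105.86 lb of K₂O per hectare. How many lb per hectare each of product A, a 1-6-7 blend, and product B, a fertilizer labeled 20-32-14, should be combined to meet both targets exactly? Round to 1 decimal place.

1276.7 lb product A, 117.8 lb product B

With a, b = lb per hectare of product A and product B:
P₂O₅: 0.06·a + 0.32·b = 114.3
K₂O: 0.07·a + 0.14·b = 105.86
Solving simultaneously: a = 1276.66, b = 117.814.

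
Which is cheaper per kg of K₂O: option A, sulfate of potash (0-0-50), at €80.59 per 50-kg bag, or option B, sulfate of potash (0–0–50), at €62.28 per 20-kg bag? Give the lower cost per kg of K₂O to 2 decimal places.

€3.22 per kg K₂O (option A)

option A: K₂O per bag = 50 × 50% = 25 kg; cost = 80.59 / 25 = €3.2236/kg K₂O.
option B: K₂O per bag = 20 × 50% = 10 kg; cost = 62.28 / 10 = €6.2280/kg K₂O.
option A is cheaper.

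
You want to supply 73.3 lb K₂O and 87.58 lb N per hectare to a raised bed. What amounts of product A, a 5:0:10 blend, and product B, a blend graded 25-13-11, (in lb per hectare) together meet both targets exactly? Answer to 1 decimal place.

Let a = lb of product A, b = lb of product B (per hectare).
K₂O: 0.1·a + 0.11·b = 73.3
N: 0.05·a + 0.25·b = 87.58
Solving simultaneously: a = 445.703, b = 261.179.

445.7 lb product A, 261.2 lb product B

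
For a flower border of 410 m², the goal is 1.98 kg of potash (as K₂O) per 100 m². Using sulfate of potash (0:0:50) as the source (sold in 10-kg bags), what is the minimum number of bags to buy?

Product per 100 m² = 1.98 / 50% = 3.96 kg.
Total product = 3.96 × 410 / 100 = 16.236 kg.
Bags = ⌈16.236 / 10⌉ = 2.

2 bags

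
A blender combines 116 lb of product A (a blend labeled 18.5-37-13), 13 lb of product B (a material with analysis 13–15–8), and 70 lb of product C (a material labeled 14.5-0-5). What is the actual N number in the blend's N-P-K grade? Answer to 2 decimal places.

Total mass = 116 + 13 + 70 = 199 lb.
N mass = 18.5%×116 + 13%×13 + 14.5%×70 = 33.3 lb.
% N = 33.3 / 199 = 16.7337%.

16.73% N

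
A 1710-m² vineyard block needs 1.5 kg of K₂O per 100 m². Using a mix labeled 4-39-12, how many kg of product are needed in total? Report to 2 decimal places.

213.75 kg

Product per 100 m² = 1.5 / 12% = 12.5 kg.
Total product = 12.5 × 1710 / 100 = 213.75 kg.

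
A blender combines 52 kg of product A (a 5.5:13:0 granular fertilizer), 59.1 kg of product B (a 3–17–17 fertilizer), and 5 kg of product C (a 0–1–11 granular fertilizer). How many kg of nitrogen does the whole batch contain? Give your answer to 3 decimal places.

N mass = 5.5%×52 + 3%×59.1 + 0%×5 = 4.633 kg.

4.633 kg N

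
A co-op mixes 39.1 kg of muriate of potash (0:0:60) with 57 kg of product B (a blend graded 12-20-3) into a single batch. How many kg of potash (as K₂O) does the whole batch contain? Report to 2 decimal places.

25.17 kg K₂O

K₂O mass = 60%×39.1 + 3%×57 = 25.17 kg.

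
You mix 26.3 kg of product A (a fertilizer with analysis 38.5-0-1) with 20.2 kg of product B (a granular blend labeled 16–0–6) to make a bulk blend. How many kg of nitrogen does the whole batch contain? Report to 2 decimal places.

N mass = 38.5%×26.3 + 16%×20.2 = 13.3575 kg.

13.36 kg N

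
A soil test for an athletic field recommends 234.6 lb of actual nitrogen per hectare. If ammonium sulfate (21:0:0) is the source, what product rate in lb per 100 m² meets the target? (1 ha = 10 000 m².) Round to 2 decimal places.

11.17 lb of product per hundred sq m

Product per hectare = 234.6 / 21% = 1117.14 lb.
Convert to per 100 m²: 1117.14 × 0.01 = 11.1714 lb.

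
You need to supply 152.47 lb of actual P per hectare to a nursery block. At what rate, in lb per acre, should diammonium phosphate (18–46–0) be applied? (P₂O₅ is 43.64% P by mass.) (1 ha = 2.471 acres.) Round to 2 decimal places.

307.38 lb of product per acre

As P₂O₅: 152.47 / 0.4364 = 349.381 lb per hectare.
Product per hectare = 349.381 / 46% = 759.525 lb.
Convert to per acre: 759.525 × 0.404694 = 307.375 lb.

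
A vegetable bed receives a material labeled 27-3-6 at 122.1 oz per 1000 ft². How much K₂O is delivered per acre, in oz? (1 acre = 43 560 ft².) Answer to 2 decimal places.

K₂O per 1000 ft² = 122.1 × 6% = 7.326 oz.
Convert to per acre: 7.326 × 43.56 = 319.121 oz.

319.12 oz K₂O per acre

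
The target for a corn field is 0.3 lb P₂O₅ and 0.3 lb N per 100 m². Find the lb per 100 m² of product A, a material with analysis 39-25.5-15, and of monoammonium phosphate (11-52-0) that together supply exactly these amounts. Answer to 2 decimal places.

0.70 lb product A, 0.23 lb monoammonium phosphate

With a, b = lb per 100 m² of product A and monoammonium phosphate:
P₂O₅: 0.255·a + 0.52·b = 0.3
N: 0.39·a + 0.11·b = 0.3
Eliminate b: (row1) − 0.52/0.11·(row2) → -1.58864·a = -1.11818, so a = 0.703863.
Then b = (0.3 − 0.39·0.703863) / 0.11 = 0.23176.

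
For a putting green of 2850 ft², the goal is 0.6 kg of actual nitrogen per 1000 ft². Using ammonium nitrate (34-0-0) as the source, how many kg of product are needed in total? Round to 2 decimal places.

5.03 kg

Product per 1000 ft² = 0.6 / 34% = 1.76471 kg.
Total product = 1.76471 × 2850 / 1000 = 5.02941 kg.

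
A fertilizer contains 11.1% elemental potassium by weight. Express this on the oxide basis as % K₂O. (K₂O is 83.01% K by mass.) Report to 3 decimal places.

13.372% K₂O

%K₂O = 11.1 / 0.8301 = 13.3719%.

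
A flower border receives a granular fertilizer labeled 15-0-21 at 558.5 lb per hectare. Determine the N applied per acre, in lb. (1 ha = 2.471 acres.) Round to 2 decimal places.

33.90 lb N per acre

nitrogen per hectare = 558.5 × 15% = 83.775 lb.
Convert to per acre: 83.775 × 0.404694 = 33.9033 lb.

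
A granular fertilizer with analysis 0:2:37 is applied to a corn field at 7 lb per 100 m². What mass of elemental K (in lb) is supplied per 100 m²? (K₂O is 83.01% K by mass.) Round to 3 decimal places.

K₂O per 100 m² = 7 × 37% = 2.59 lb.
Elemental K = 2.59 × 0.8301 = 2.14996 lb per 100 m².

2.150 lb K per hundred sq m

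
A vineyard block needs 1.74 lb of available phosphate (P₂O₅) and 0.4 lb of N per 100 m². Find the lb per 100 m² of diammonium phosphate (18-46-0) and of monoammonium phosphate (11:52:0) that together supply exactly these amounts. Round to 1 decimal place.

Let a = lb of diammonium phosphate, b = lb of monoammonium phosphate (per 100 m²).
P₂O₅: 0.46·a + 0.52·b = 1.74
N: 0.18·a + 0.11·b = 0.4
Eliminate a: (row1) − 0.46/0.18·(row2) → 0.238889·b = 0.717778, so b = 3.00465.
Back-substitute: a = (1.74 − 0.52·3.00465) / 0.46 = 0.386047.

0.4 lb diammonium phosphate, 3.0 lb monoammonium phosphate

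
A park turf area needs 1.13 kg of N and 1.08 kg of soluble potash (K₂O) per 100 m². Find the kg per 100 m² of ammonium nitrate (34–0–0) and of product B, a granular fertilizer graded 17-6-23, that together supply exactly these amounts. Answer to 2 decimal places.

Let a = kg of ammonium nitrate, b = kg of product B (per 100 m²).
N: 0.34·a + 0.17·b = 1.13
K₂O: 0·a + 0.23·b = 1.08
Solving simultaneously: a = 0.975703, b = 4.69565.

0.98 kg ammonium nitrate, 4.70 kg product B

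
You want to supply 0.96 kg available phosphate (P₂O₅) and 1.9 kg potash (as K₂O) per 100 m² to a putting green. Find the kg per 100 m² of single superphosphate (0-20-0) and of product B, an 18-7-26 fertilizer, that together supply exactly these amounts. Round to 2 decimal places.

2.24 kg single superphosphate, 7.31 kg product B

With a, b = kg per 100 m² of single superphosphate and product B:
P₂O₅: 0.2·a + 0.07·b = 0.96
K₂O: 0·a + 0.26·b = 1.9
Solving simultaneously: a = 2.24231, b = 7.30769.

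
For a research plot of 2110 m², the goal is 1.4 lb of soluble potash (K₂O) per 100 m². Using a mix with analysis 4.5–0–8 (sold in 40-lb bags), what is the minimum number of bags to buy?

10 bags

Product per 100 m² = 1.4 / 8% = 17.5 lb.
Total product = 17.5 × 2110 / 100 = 369.25 lb.
Bags = ⌈369.25 / 40⌉ = 10.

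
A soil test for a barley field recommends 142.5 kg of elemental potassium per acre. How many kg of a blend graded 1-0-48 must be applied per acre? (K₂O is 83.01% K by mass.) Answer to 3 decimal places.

As K₂O: 142.5 / 0.8301 = 171.666 kg per acre.
Product per acre = 171.666 / 48% = 357.6376 kg.

357.638 kg of product per acre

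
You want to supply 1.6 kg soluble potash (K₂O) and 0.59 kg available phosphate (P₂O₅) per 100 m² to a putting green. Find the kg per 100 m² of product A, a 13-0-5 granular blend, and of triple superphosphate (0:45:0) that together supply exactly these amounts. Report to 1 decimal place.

Let a = kg of product A, b = kg of triple superphosphate (per 100 m²).
K₂O: 0.05·a + 0·b = 1.6
P₂O₅: 0·a + 0.45·b = 0.59
Solving simultaneously: a = 32, b = 1.31111.

32.0 kg product A, 1.3 kg triple superphosphate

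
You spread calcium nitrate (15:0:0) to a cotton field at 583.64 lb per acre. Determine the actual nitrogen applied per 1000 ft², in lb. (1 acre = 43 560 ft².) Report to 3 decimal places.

nitrogen per acre = 583.64 × 15% = 87.546 lb.
Convert to per 1000 ft²: 87.546 × 0.0229568 = 2.00978 lb.

2.010 lb N per thousand sq ft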